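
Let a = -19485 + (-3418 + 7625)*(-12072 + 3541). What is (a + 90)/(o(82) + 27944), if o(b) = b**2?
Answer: -8977328/8667 ≈ -1035.8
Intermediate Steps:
a = -35909402 (a = -19485 + 4207*(-8531) = -19485 - 35889917 = -35909402)
(a + 90)/(o(82) + 27944) = (-35909402 + 90)/(82**2 + 27944) = -35909312/(6724 + 27944) = -35909312/34668 = -35909312*1/34668 = -8977328/8667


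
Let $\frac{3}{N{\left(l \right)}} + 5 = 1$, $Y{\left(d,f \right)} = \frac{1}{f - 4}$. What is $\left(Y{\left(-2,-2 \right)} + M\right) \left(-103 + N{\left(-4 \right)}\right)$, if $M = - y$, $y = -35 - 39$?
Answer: $- \frac{183845}{24} \approx -7660.2$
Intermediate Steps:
$y = -74$
$Y{\left(d,f \right)} = \frac{1}{-4 + f}$
$N{\left(l \right)} = - \frac{3}{4}$ ($N{\left(l \right)} = \frac{3}{-5 + 1} = \frac{3}{-4} = 3 \left(- \frac{1}{4}\right) = - \frac{3}{4}$)
$M = 74$ ($M = \left(-1\right) \left(-74\right) = 74$)
$\left(Y{\left(-2,-2 \right)} + M\right) \left(-103 + N{\left(-4 \right)}\right) = \left(\frac{1}{-4 - 2} + 74\right) \left(-103 - \frac{3}{4}\right) = \left(\frac{1}{-6} + 74\right) \left(- \frac{415}{4}\right) = \left(- \frac{1}{6} + 74\right) \left(- \frac{415}{4}\right) = \frac{443}{6} \left(- \frac{415}{4}\right) = - \frac{183845}{24}$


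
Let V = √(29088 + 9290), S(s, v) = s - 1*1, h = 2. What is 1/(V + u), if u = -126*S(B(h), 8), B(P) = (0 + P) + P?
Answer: -189/52253 - √38378/104506 ≈ -0.0054916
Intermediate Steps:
B(P) = 2*P (B(P) = P + P = 2*P)
S(s, v) = -1 + s (S(s, v) = s - 1 = -1 + s)
u = -378 (u = -126*(-1 + 2*2) = -126*(-1 + 4) = -126*3 = -378)
V = √38378 ≈ 195.90
1/(V + u) = 1/(√38378 - 378) = 1/(-378 + √38378)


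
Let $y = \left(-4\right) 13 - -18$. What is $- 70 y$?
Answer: $2380$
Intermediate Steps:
$y = -34$ ($y = -52 + 18 = -34$)
$- 70 y = \left(-70\right) \left(-34\right) = 2380$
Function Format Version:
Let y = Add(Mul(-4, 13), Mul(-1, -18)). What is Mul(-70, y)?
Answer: 2380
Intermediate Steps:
y = -34 (y = Add(-52, 18) = -34)
Mul(-70, y) = Mul(-70, -34) = 2380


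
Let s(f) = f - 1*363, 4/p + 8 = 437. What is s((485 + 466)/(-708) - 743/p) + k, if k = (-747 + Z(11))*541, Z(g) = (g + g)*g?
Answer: -41684219/118 ≈ -3.5326e+5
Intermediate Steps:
p = 4/429 (p = 4/(-8 + 437) = 4/429 ≈ 0.0093240)
Z(g) = 2*g² (Z(g) = (2*g)*g = 2*g²)
s(f) = -363 + f (s(f) = f - 363 = -363 + f)
k = -273205 (k = (-747 + 2*11²)*541 = (-747 + 2*121)*541 = (-747 + 242)*541 = -505*541 = -273205)
s((485 + 466)/(-708) - 743/p) + k = (-363 + ((485 + 466)/(-708) - 743/4/429)) - 273205 = (-363 + (951*(-1/708) - 743*429/4)) - 273205 = (-363 + (-317/236 - 318747/4)) - 273205 = (-363 - 9403195/118) - 273205 = -9446029/118 - 273205 = -41684219/118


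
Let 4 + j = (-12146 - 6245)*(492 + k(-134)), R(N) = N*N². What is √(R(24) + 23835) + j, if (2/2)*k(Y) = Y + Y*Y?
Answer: -336812778 + √37659 ≈ -3.3681e+8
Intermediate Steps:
k(Y) = Y + Y² (k(Y) = Y + Y*Y = Y + Y²)
R(N) = N³
j = -336812778 (j = -4 + (-12146 - 6245)*(492 - 134*(1 - 134)) = -4 - 18391*(492 - 134*(-133)) = -4 - 18391*(492 + 17822) = -4 - 18391*18314 = -4 - 336812774 = -336812778)
√(R(24) + 23835) + j = √(24³ + 23835) - 336812778 = √(13824 + 23835) - 336812778 = √37659 - 336812778 = -336812778 + √37659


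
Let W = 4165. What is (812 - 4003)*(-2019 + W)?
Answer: -6847886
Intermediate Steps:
(812 - 4003)*(-2019 + W) = (812 - 4003)*(-2019 + 4165) = -3191*2146 = -6847886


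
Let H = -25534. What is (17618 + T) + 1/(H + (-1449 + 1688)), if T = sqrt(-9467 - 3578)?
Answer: 445647309/25295 + I*sqrt(13045) ≈ 17618.0 + 114.21*I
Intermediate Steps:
T = I*sqrt(13045) (T = sqrt(-13045) = I*sqrt(13045) ≈ 114.21*I)
(17618 + T) + 1/(H + (-1449 + 1688)) = (17618 + I*sqrt(13045)) + 1/(-25534 + (-1449 + 1688)) = (17618 + I*sqrt(13045)) + 1/(-25534 + 239) = (17618 + I*sqrt(13045)) + 1/(-25295) = (17618 + I*sqrt(13045)) - 1/25295 = 445647309/25295 + I*sqrt(13045)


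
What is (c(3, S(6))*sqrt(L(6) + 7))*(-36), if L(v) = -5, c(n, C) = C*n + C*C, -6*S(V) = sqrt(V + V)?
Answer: 4*sqrt(6)*(9 - sqrt(3)) ≈ 71.211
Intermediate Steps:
S(V) = -sqrt(2)*sqrt(V)/6 (S(V) = -sqrt(V + V)/6 = -sqrt(2)*sqrt(V)/6)
c(n, C) = C**2 + C*n (c(n, C) = C*n + C**2 = C**2 + C*n)
(c(3, S(6))*sqrt(L(6) + 7))*(-36) = (((-sqrt(2)*sqrt(6)/6)*(-sqrt(2)*sqrt(6)/6 + 3))*sqrt(-5 + 7))*(-36) = (((-sqrt(3)/3)*(-sqrt(3)/3 + 3))*sqrt(2))*(-36) = (((-sqrt(3)/3)*(3 - sqrt(3)/3))*sqrt(2))*(-36) = ((-sqrt(3)*(3 - sqrt(3)/3)/3)*sqrt(2))*(-36) = -sqrt(6)*(3 - sqrt(3)/3)/3*(-36) = 12*sqrt(6)*(3 - sqrt(3)/3)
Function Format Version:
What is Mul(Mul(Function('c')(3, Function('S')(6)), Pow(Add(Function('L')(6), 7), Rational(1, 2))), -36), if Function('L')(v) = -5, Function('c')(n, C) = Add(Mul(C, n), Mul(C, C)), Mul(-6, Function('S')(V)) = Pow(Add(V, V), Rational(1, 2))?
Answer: Mul(4, Pow(6, Rational(1, 2)), Add(9, Mul(-1, Pow(3, Rational(1, 2))))) ≈ 71.211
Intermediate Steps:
Function('S')(V) = Mul(Rational(-1, 6), Pow(2, Rational(1, 2)), Pow(V, Rational(1, 2))) (Function('S')(V) = Mul(Rational(-1, 6), Pow(Add(V, V), Rational(1, 2))) = Mul(Rational(-1, 6), Pow(Mul(2, V), Rational(1, 2))) = Mul(Rational(-1, 6), Mul(Pow(2, Rational(1, 2)), Pow(V, Rational(1, 2)))) = Mul(Rational(-1, 6), Pow(2, Rational(1, 2)), Pow(V, Rational(1, 2))))
Function('c')(n, C) = Add(Pow(C, 2), Mul(C, n)) (Function('c')(n, C) = Add(Mul(C, n), Pow(C, 2)) = Add(Pow(C, 2), Mul(C, n)))
Mul(Mul(Function('c')(3, Function('S')(6)), Pow(Add(Function('L')(6), 7), Rational(1, 2))), -36) = Mul(Mul(Mul(Mul(Rational(-1, 6), Pow(2, Rational(1, 2)), Pow(6, Rational(1, 2))), Add(Mul(Rational(-1, 6), Pow(2, Rational(1, 2)), Pow(6, Rational(1, 2))), 3)), Pow(Add(-5, 7), Rational(1, 2))), -36) = Mul(Mul(Mul(Mul(Rational(-1, 3), Pow(3, Rational(1, 2))), Add(Mul(Rational(-1, 3), Pow(3, Rational(1, 2))), 3)), Pow(2, Rational(1, 2))), -36) = Mul(Mul(Mul(Mul(Rational(-1, 3), Pow(3, Rational(1, 2))), Add(3, Mul(Rational(-1, 3), Pow(3, Rational(1, 2))))), Pow(2, Rational(1, 2))), -36) = Mul(Mul(Mul(Rational(-1, 3), Pow(3, Rational(1, 2)), Add(3, Mul(Rational(-1, 3), Pow(3, Rational(1, 2))))), Pow(2, Rational(1, 2))), -36) = Mul(Mul(Rational(-1, 3), Pow(6, Rational(1, 2)), Add(3, Mul(Rational(-1, 3), Pow(3, Rational(1, 2))))), -36) = Mul(12, Pow(6, Rational(1, 2)), Add(3, Mul(Rational(-1, 3), Pow(3, Rational(1, 2)))))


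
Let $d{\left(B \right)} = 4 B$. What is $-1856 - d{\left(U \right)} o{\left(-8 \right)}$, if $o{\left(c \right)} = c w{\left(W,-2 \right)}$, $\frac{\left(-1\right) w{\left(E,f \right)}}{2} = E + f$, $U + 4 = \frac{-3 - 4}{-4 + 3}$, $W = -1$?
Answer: $-1280$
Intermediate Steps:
$U = 3$ ($U = -4 + \frac{-3 - 4}{-4 + 3} = -4 - \frac{7}{-1} = -4 - -7 = -4 + 7 = 3$)
$w{\left(E,f \right)} = - 2 E - 2 f$ ($w{\left(E,f \right)} = - 2 \left(E + f\right) = - 2 E - 2 f$)
$o{\left(c \right)} = 6 c$ ($o{\left(c \right)} = c \left(\left(-2\right) \left(-1\right) - -4\right) = c \left(2 + 4\right) = c 6 = 6 c$)
$-1856 - d{\left(U \right)} o{\left(-8 \right)} = -1856 - 4 \cdot 3 \cdot 6 \left(-8\right) = -1856 - 12 \left(-48\right) = -1856 - -576 = -1856 + 576 = -1280$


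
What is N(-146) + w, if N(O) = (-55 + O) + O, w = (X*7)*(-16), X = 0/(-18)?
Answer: -347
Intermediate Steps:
X = 0 (X = 0*(-1/18) = 0)
w = 0 (w = (0*7)*(-16) = 0*(-16) = 0)
N(O) = -55 + 2*O
N(-146) + w = (-55 + 2*(-146)) + 0 = (-55 - 292) + 0 = -347 + 0 = -347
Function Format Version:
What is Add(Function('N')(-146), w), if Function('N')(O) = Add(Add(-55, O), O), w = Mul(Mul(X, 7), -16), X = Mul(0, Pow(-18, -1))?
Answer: -347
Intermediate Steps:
X = 0 (X = Mul(0, Rational(-1, 18)) = 0)
w = 0 (w = Mul(Mul(0, 7), -16) = Mul(0, -16) = 0)
Function('N')(O) = Add(-55, Mul(2, O))
Add(Function('N')(-146), w) = Add(Add(-55, Mul(2, -146)), 0) = Add(Add(-55, -292), 0) = Add(-347, 0) = -347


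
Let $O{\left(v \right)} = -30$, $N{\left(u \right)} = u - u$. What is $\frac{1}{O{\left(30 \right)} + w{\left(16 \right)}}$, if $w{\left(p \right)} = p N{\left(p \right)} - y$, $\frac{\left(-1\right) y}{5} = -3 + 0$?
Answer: $- \frac{1}{45} \approx -0.022222$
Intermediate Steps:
$y = 15$ ($y = - 5 \left(-3 + 0\right) = \left(-5\right) \left(-3\right) = 15$)
$N{\left(u \right)} = 0$
$w{\left(p \right)} = -15$ ($w{\left(p \right)} = p 0 - 15 = 0 - 15 = -15$)
$\frac{1}{O{\left(30 \right)} + w{\left(16 \right)}} = \frac{1}{-30 - 15} = \frac{1}{-45} = - \frac{1}{45}$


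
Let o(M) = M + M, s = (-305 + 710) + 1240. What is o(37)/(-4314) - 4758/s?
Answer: -10323871/3548265 ≈ -2.9096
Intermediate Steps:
s = 1645 (s = 405 + 1240 = 1645)
o(M) = 2*M
o(37)/(-4314) - 4758/s = (2*37)/(-4314) - 4758/1645 = 74*(-1/4314) - 4758*1/1645 = -37/2157 - 4758/1645 = -10323871/3548265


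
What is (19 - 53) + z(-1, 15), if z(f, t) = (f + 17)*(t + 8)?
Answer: 334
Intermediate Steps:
z(f, t) = (8 + t)*(17 + f) (z(f, t) = (17 + f)*(8 + t) = (8 + t)*(17 + f))
(19 - 53) + z(-1, 15) = (19 - 53) + (136 + 8*(-1) + 17*15 - 1*15) = -34 + (136 - 8 + 255 - 15) = -34 + 368 = 334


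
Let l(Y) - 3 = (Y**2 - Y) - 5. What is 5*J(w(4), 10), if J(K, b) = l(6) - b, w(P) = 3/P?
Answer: 90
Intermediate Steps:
l(Y) = -2 + Y**2 - Y (l(Y) = 3 + ((Y**2 - Y) - 5) = 3 + (-5 + Y**2 - Y) = -2 + Y**2 - Y)
J(K, b) = 28 - b (J(K, b) = (-2 + 6**2 - 1*6) - b = (-2 + 36 - 6) - b = 28 - b)
5*J(w(4), 10) = 5*(28 - 1*10) = 5*(28 - 10) = 5*18 = 90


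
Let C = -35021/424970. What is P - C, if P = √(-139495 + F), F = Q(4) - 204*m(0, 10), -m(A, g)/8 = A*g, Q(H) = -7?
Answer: 5003/60710 + I*√139502 ≈ 0.082408 + 373.5*I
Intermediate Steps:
m(A, g) = -8*A*g
F = -7 (F = -7 - (-1632)*0*10 = -7 - 204*0 = -7 + 0 = -7)
C = -5003/60710 (C = -35021*1/424970 = -5003/60710 ≈ -0.082408)
P = I*√139502 (P = √(-139495 - 7) = √(-139502) = I*√139502 ≈ 373.5*I)
P - C = I*√139502 - 1*(-5003/60710) = I*√139502 + 5003/60710 = 5003/60710 + I*√139502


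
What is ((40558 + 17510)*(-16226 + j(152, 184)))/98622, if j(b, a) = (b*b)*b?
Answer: 11276747532/5479 ≈ 2.0582e+6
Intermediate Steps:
j(b, a) = b³ (j(b, a) = b²*b = b³)
((40558 + 17510)*(-16226 + j(152, 184)))/98622 = ((40558 + 17510)*(-16226 + 152³))/98622 = (58068*(-16226 + 3511808))*(1/98622) = (58068*3495582)*(1/98622) = 202981455576*(1/98622) = 11276747532/5479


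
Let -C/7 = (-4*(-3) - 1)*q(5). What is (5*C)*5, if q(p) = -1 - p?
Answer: 11550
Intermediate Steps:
C = 462 (C = -7*(-4*(-3) - 1)*(-1 - 1*5) = -7*(12 - 1)*(-1 - 5) = -77*(-6) = -7*(-66) = 462)
(5*C)*5 = (5*462)*5 = 2310*5 = 11550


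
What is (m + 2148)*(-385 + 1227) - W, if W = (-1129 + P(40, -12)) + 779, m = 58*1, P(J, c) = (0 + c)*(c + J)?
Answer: 1858138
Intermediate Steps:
P(J, c) = c*(J + c)
m = 58
W = -686 (W = (-1129 - 12*(40 - 12)) + 779 = (-1129 - 12*28) + 779 = (-1129 - 336) + 779 = -1465 + 779 = -686)
(m + 2148)*(-385 + 1227) - W = (58 + 2148)*(-385 + 1227) - 1*(-686) = 2206*842 + 686 = 1857452 + 686 = 1858138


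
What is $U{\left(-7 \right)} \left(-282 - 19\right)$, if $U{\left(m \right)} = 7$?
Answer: $-2107$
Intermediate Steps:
$U{\left(-7 \right)} \left(-282 - 19\right) = 7 \left(-282 - 19\right) = 7 \left(-301\right) = -2107$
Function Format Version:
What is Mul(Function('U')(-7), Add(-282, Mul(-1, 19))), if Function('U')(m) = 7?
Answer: -2107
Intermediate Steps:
Mul(Function('U')(-7), Add(-282, Mul(-1, 19))) = Mul(7, Add(-282, Mul(-1, 19))) = Mul(7, Add(-282, -19)) = Mul(7, -301) = -2107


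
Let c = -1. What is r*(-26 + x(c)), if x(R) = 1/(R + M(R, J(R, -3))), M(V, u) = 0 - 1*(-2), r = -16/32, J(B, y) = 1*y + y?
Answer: 25/2 ≈ 12.500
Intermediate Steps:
J(B, y) = 2*y (J(B, y) = y + y = 2*y)
r = -1/2 (r = -16*1/32 = -1/2 ≈ -0.50000)
M(V, u) = 2 (M(V, u) = 0 + 2 = 2)
x(R) = 1/(2 + R) (x(R) = 1/(R + 2) = 1/(2 + R))
r*(-26 + x(c)) = -(-26 + 1/(2 - 1))/2 = -(-26 + 1/1)/2 = -(-26 + 1)/2 = -1/2*(-25) = 25/2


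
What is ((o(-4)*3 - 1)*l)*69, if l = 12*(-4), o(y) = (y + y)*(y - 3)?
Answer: -553104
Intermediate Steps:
o(y) = 2*y*(-3 + y) (o(y) = (2*y)*(-3 + y) = 2*y*(-3 + y))
l = -48
((o(-4)*3 - 1)*l)*69 = (((2*(-4)*(-3 - 4))*3 - 1)*(-48))*69 = (((2*(-4)*(-7))*3 - 1)*(-48))*69 = ((56*3 - 1)*(-48))*69 = ((168 - 1)*(-48))*69 = (167*(-48))*69 = -8016*69 = -553104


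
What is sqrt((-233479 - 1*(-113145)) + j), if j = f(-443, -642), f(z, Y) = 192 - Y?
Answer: 10*I*sqrt(1195) ≈ 345.69*I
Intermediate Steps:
j = 834 (j = 192 - 1*(-642) = 192 + 642 = 834)
sqrt((-233479 - 1*(-113145)) + j) = sqrt((-233479 - 1*(-113145)) + 834) = sqrt((-233479 + 113145) + 834) = sqrt(-120334 + 834) = sqrt(-119500) = 10*I*sqrt(1195)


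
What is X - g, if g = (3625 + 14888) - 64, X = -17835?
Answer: -36284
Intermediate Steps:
g = 18449 (g = 18513 - 64 = 18449)
X - g = -17835 - 1*18449 = -17835 - 18449 = -36284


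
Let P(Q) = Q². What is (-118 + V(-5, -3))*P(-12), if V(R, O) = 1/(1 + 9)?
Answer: -84888/5 ≈ -16978.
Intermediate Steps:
V(R, O) = ⅒ (V(R, O) = 1/10 = ⅒)
(-118 + V(-5, -3))*P(-12) = (-118 + ⅒)*(-12)² = -1179/10*144 = -84888/5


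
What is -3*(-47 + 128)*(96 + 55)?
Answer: -36693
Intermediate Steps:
-3*(-47 + 128)*(96 + 55) = -243*151 = -3*12231 = -36693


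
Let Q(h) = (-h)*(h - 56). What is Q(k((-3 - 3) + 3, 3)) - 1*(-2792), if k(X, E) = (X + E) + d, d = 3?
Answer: 2951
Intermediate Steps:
k(X, E) = 3 + E + X (k(X, E) = (X + E) + 3 = (E + X) + 3 = 3 + E + X)
Q(h) = -h*(-56 + h) (Q(h) = (-h)*(-56 + h) = -h*(-56 + h))
Q(k((-3 - 3) + 3, 3)) - 1*(-2792) = (3 + 3 + ((-3 - 3) + 3))*(56 - (3 + 3 + ((-3 - 3) + 3))) - 1*(-2792) = (3 + 3 + (-6 + 3))*(56 - (3 + 3 + (-6 + 3))) + 2792 = (3 + 3 - 3)*(56 - (3 + 3 - 3)) + 2792 = 3*(56 - 1*3) + 2792 = 3*(56 - 3) + 2792 = 3*53 + 2792 = 159 + 2792 = 2951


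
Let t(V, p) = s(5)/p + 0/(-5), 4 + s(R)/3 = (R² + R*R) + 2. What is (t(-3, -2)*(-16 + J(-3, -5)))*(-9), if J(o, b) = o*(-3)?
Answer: -4536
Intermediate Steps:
s(R) = -6 + 6*R² (s(R) = -12 + 3*((R² + R*R) + 2) = -12 + 3*((R² + R²) + 2) = -12 + 3*(2*R² + 2) = -12 + 3*(2 + 2*R²) = -12 + (6 + 6*R²) = -6 + 6*R²)
J(o, b) = -3*o
t(V, p) = 144/p (t(V, p) = (-6 + 6*5²)/p + 0/(-5) = (-6 + 6*25)/p + 0*(-⅕) = (-6 + 150)/p + 0 = 144/p + 0 = 144/p)
(t(-3, -2)*(-16 + J(-3, -5)))*(-9) = ((144/(-2))*(-16 - 3*(-3)))*(-9) = ((144*(-½))*(-16 + 9))*(-9) = -72*(-7)*(-9) = 504*(-9) = -4536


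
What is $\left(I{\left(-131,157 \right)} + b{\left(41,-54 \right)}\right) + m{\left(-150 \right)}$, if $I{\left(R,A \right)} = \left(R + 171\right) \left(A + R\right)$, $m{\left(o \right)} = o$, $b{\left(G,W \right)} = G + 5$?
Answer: $936$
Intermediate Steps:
$b{\left(G,W \right)} = 5 + G$
$I{\left(R,A \right)} = \left(171 + R\right) \left(A + R\right)$
$\left(I{\left(-131,157 \right)} + b{\left(41,-54 \right)}\right) + m{\left(-150 \right)} = \left(\left(\left(-131\right)^{2} + 171 \cdot 157 + 171 \left(-131\right) + 157 \left(-131\right)\right) + \left(5 + 41\right)\right) - 150 = \left(\left(17161 + 26847 - 22401 - 20567\right) + 46\right) - 150 = \left(1040 + 46\right) - 150 = 1086 - 150 = 936$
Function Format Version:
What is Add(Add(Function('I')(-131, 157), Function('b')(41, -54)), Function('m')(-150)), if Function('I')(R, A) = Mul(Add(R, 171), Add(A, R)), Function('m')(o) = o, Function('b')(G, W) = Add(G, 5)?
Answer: 936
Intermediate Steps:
Function('b')(G, W) = Add(5, G)
Function('I')(R, A) = Mul(Add(171, R), Add(A, R))
Add(Add(Function('I')(-131, 157), Function('b')(41, -54)), Function('m')(-150)) = Add(Add(Add(Pow(-131, 2), Mul(171, 157), Mul(171, -131), Mul(157, -131)), Add(5, 41)), -150) = Add(Add(Add(17161, 26847, -22401, -20567), 46), -150) = Add(Add(1040, 46), -150) = Add(1086, -150) = 936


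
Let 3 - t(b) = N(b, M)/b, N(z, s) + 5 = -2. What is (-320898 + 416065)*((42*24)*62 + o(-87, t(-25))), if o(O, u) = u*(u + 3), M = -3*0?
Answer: 3718148423908/625 ≈ 5.9490e+9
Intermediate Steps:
M = 0
N(z, s) = -7 (N(z, s) = -5 - 2 = -7)
t(b) = 3 + 7/b (t(b) = 3 - (-7)/b = 3 + 7/b)
o(O, u) = u*(3 + u)
(-320898 + 416065)*((42*24)*62 + o(-87, t(-25))) = (-320898 + 416065)*((42*24)*62 + (3 + 7/(-25))*(3 + (3 + 7/(-25)))) = 95167*(1008*62 + (3 + 7*(-1/25))*(3 + (3 + 7*(-1/25)))) = 95167*(62496 + (3 - 7/25)*(3 + (3 - 7/25))) = 95167*(62496 + 68*(3 + 68/25)/25) = 95167*(62496 + (68/25)*(143/25)) = 95167*(62496 + 9724/625) = 95167*(39069724/625) = 3718148423908/625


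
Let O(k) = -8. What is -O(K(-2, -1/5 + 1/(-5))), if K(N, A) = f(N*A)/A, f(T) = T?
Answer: 8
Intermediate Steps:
K(N, A) = N (K(N, A) = (N*A)/A = (A*N)/A = N)
-O(K(-2, -1/5 + 1/(-5))) = -1*(-8) = 8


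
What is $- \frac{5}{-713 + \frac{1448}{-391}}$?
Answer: $\frac{1955}{280231} \approx 0.0069764$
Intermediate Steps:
$- \frac{5}{-713 + \frac{1448}{-391}} = - \frac{5}{-713 + 1448 \left(- \frac{1}{391}\right)} = - \frac{5}{-713 - \frac{1448}{391}} = - \frac{5}{- \frac{280231}{391}} = \left(-5\right) \left(- \frac{391}{280231}\right) = \frac{1955}{280231}$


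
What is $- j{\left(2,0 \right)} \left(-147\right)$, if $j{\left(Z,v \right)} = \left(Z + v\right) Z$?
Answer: $588$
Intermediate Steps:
$j{\left(Z,v \right)} = Z \left(Z + v\right)$
$- j{\left(2,0 \right)} \left(-147\right) = - 2 \left(2 + 0\right) \left(-147\right) = - 2 \cdot 2 \left(-147\right) = - 4 \left(-147\right) = \left(-1\right) \left(-588\right) = 588$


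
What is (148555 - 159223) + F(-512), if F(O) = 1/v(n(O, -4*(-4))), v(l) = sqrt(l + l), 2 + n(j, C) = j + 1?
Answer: -10668 - I*sqrt(114)/342 ≈ -10668.0 - 0.03122*I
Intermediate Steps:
n(j, C) = -1 + j (n(j, C) = -2 + (j + 1) = -2 + (1 + j) = -1 + j)
v(l) = sqrt(2)*sqrt(l) (v(l) = sqrt(2*l) = sqrt(2)*sqrt(l))
F(O) = sqrt(2)/(2*sqrt(-1 + O)) (F(O) = 1/(sqrt(2)*sqrt(-1 + O)) = sqrt(2)/(2*sqrt(-1 + O)))
(148555 - 159223) + F(-512) = (148555 - 159223) + sqrt(2)/(2*sqrt(-1 - 512)) = -10668 + sqrt(2)/(2*sqrt(-513)) = -10668 + sqrt(2)*(-I*sqrt(57)/171)/2 = -10668 - I*sqrt(114)/342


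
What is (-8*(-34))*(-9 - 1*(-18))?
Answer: 2448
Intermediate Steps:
(-8*(-34))*(-9 - 1*(-18)) = 272*(-9 + 18) = 272*9 = 2448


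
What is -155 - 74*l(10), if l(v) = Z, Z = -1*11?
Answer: 659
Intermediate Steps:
Z = -11
l(v) = -11
-155 - 74*l(10) = -155 - 74*(-11) = -155 + 814 = 659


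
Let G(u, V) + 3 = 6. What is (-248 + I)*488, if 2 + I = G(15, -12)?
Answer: -120536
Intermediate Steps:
G(u, V) = 3 (G(u, V) = -3 + 6 = 3)
I = 1 (I = -2 + 3 = 1)
(-248 + I)*488 = (-248 + 1)*488 = -247*488 = -120536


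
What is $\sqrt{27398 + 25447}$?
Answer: $\sqrt{52845} \approx 229.88$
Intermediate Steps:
$\sqrt{27398 + 25447} = \sqrt{52845}$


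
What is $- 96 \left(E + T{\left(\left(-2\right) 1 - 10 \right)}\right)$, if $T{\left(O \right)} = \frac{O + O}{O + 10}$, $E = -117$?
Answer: $10080$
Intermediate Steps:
$T{\left(O \right)} = \frac{2 O}{10 + O}$
$- 96 \left(E + T{\left(\left(-2\right) 1 - 10 \right)}\right) = - 96 \left(-117 + \frac{2 \left(\left(-2\right) 1 - 10\right)}{10 - 12}\right) = - 96 \left(-117 + \frac{2 \left(-2 - 10\right)}{10 - 12}\right) = - 96 \left(-117 + 2 \left(-12\right) \frac{1}{10 - 12}\right) = - 96 \left(-117 + 2 \left(-12\right) \frac{1}{-2}\right) = - 96 \left(-117 + 2 \left(-12\right) \left(- \frac{1}{2}\right)\right) = - 96 \left(-117 + 12\right) = \left(-96\right) \left(-105\right) = 10080$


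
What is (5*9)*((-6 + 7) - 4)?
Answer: -135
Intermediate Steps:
(5*9)*((-6 + 7) - 4) = 45*(1 - 4) = 45*(-3) = -135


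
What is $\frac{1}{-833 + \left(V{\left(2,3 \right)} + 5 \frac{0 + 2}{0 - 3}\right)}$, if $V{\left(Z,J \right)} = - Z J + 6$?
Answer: $- \frac{3}{2509} \approx -0.0011957$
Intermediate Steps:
$V{\left(Z,J \right)} = 6 - J Z$ ($V{\left(Z,J \right)} = - J Z + 6 = 6 - J Z$)
$\frac{1}{-833 + \left(V{\left(2,3 \right)} + 5 \frac{0 + 2}{0 - 3}\right)} = \frac{1}{-833 + \left(\left(6 - 3 \cdot 2\right) + 5 \frac{0 + 2}{0 - 3}\right)} = \frac{1}{-833 + \left(\left(6 - 6\right) + 5 \frac{2}{-3}\right)} = \frac{1}{-833 + \left(0 + 5 \cdot 2 \left(- \frac{1}{3}\right)\right)} = \frac{1}{-833 + \left(0 + 5 \left(- \frac{2}{3}\right)\right)} = \frac{1}{-833 + \left(0 - \frac{10}{3}\right)} = \frac{1}{-833 - \frac{10}{3}} = \frac{1}{- \frac{2509}{3}} = - \frac{3}{2509}$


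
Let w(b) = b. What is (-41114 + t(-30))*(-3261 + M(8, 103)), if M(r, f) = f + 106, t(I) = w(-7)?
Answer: 125501292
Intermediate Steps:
t(I) = -7
M(r, f) = 106 + f
(-41114 + t(-30))*(-3261 + M(8, 103)) = (-41114 - 7)*(-3261 + (106 + 103)) = -41121*(-3261 + 209) = -41121*(-3052) = 125501292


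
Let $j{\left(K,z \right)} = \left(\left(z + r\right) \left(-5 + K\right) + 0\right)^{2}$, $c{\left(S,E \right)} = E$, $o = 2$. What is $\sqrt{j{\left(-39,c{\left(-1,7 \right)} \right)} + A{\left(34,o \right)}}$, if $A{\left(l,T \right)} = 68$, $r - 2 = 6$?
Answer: $2 \sqrt{108917} \approx 660.05$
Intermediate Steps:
$r = 8$ ($r = 2 + 6 = 8$)
$j{\left(K,z \right)} = \left(-5 + K\right)^{2} \left(8 + z\right)^{2}$ ($j{\left(K,z \right)} = \left(\left(z + 8\right) \left(-5 + K\right) + 0\right)^{2} = \left(\left(8 + z\right) \left(-5 + K\right) + 0\right)^{2} = \left(\left(-5 + K\right) \left(8 + z\right) + 0\right)^{2} = \left(\left(-5 + K\right) \left(8 + z\right)\right)^{2} = \left(-5 + K\right)^{2} \left(8 + z\right)^{2}$)
$\sqrt{j{\left(-39,c{\left(-1,7 \right)} \right)} + A{\left(34,o \right)}} = \sqrt{\left(-5 - 39\right)^{2} \left(8 + 7\right)^{2} + 68} = \sqrt{\left(-44\right)^{2} \cdot 15^{2} + 68} = \sqrt{1936 \cdot 225 + 68} = \sqrt{435600 + 68} = \sqrt{435668} = 2 \sqrt{108917}$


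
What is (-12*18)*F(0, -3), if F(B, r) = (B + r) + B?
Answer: 648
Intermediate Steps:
F(B, r) = r + 2*B
(-12*18)*F(0, -3) = (-12*18)*(-3 + 2*0) = -216*(-3 + 0) = -216*(-3) = 648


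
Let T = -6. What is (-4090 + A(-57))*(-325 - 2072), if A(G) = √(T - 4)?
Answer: 9803730 - 2397*I*√10 ≈ 9.8037e+6 - 7580.0*I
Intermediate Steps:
A(G) = I*√10 (A(G) = √(-6 - 4) = √(-10) = I*√10)
(-4090 + A(-57))*(-325 - 2072) = (-4090 + I*√10)*(-325 - 2072) = (-4090 + I*√10)*(-2397) = 9803730 - 2397*I*√10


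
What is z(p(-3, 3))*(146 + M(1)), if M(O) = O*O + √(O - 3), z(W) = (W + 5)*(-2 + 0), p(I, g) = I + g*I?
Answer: 2058 + 14*I*√2 ≈ 2058.0 + 19.799*I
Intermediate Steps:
p(I, g) = I + I*g
z(W) = -10 - 2*W (z(W) = (5 + W)*(-2) = -10 - 2*W)
M(O) = O² + √(-3 + O)
z(p(-3, 3))*(146 + M(1)) = (-10 - (-6)*(1 + 3))*(146 + (1² + √(-3 + 1))) = (-10 - (-6)*4)*(146 + (1 + √(-2))) = (-10 - 2*(-12))*(146 + (1 + I*√2)) = (-10 + 24)*(147 + I*√2) = 14*(147 + I*√2) = 2058 + 14*I*√2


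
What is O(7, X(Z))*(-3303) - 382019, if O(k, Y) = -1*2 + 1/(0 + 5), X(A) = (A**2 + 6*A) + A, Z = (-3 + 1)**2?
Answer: -1880368/5 ≈ -3.7607e+5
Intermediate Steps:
Z = 4 (Z = (-2)**2 = 4)
X(A) = A**2 + 7*A
O(k, Y) = -9/5 (O(k, Y) = -2 + 1/5 = -9/5)
O(7, X(Z))*(-3303) - 382019 = -9/5*(-3303) - 382019 = 29727/5 - 382019 = -1880368/5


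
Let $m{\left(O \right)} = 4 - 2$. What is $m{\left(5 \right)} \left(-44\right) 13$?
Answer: $-1144$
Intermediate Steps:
$m{\left(O \right)} = 2$ ($m{\left(O \right)} = 4 - 2 = 2$)
$m{\left(5 \right)} \left(-44\right) 13 = 2 \left(-44\right) 13 = \left(-88\right) 13 = -1144$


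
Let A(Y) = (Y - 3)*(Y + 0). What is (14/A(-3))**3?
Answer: 343/729 ≈ 0.47051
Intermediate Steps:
A(Y) = Y*(-3 + Y) (A(Y) = (-3 + Y)*Y = Y*(-3 + Y))
(14/A(-3))**3 = (14/((-3*(-3 - 3))))**3 = (14/((-3*(-6))))**3 = (14/18)**3 = (14*(1/18))**3 = (7/9)**3 = 343/729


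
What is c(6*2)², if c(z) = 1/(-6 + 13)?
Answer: 1/49 ≈ 0.020408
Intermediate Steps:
c(z) = ⅐ (c(z) = 1/7 = ⅐)
c(6*2)² = (⅐)² = 1/49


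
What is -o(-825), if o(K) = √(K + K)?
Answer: -5*I*√66 ≈ -40.62*I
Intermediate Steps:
o(K) = √2*√K (o(K) = √(2*K) = √2*√K)
-o(-825) = -√2*√(-825) = -√2*5*I*√33 = -5*I*√66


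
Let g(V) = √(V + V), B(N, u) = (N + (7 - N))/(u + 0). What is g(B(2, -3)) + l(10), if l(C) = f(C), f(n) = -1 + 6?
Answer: 5 + I*√42/3 ≈ 5.0 + 2.1602*I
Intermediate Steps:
B(N, u) = 7/u
g(V) = √2*√V (g(V) = √(2*V) = √2*√V)
f(n) = 5
l(C) = 5
g(B(2, -3)) + l(10) = √2*√(7/(-3)) + 5 = √2*√(7*(-⅓)) + 5 = √2*√(-7/3) + 5 = √2*(I*√21/3) + 5 = I*√42/3 + 5 = 5 + I*√42/3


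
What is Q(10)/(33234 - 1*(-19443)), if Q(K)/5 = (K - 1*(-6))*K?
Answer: 800/52677 ≈ 0.015187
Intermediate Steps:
Q(K) = 5*K*(6 + K) (Q(K) = 5*((K - 1*(-6))*K) = 5*((K + 6)*K) = 5*((6 + K)*K) = 5*(K*(6 + K)) = 5*K*(6 + K))
Q(10)/(33234 - 1*(-19443)) = (5*10*(6 + 10))/(33234 - 1*(-19443)) = (5*10*16)/(33234 + 19443) = 800/52677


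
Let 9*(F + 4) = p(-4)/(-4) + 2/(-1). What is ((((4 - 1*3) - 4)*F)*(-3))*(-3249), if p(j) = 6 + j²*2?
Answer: 308655/2 ≈ 1.5433e+5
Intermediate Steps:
p(j) = 6 + 2*j²
F = -95/18 (F = -4 + ((6 + 2*(-4)²)/(-4) + 2/(-1))/9 = -4 + ((6 + 2*16)*(-¼) + 2*(-1))/9 = -4 + ((6 + 32)*(-¼) - 2)/9 = -4 + (38*(-¼) - 2)/9 = -4 + (-19/2 - 2)/9 = -4 + (⅑)*(-23/2) = -4 - 23/18 = -95/18 ≈ -5.2778)
((((4 - 1*3) - 4)*F)*(-3))*(-3249) = ((((4 - 1*3) - 4)*(-95/18))*(-3))*(-3249) = ((((4 - 3) - 4)*(-95/18))*(-3))*(-3249) = (((1 - 4)*(-95/18))*(-3))*(-3249) = (-3*(-95/18)*(-3))*(-3249) = ((95/6)*(-3))*(-3249) = -95/2*(-3249) = 308655/2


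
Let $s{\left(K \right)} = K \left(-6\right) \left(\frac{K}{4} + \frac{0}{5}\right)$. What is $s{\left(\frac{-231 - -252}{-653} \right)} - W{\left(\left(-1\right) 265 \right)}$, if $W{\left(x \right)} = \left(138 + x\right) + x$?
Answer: $\frac{334303333}{852818} \approx 392.0$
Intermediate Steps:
$W{\left(x \right)} = 138 + 2 x$
$s{\left(K \right)} = - \frac{3 K^{2}}{2}$ ($s{\left(K \right)} = - 6 K \left(K \frac{1}{4} + 0 \cdot \frac{1}{5}\right) = - 6 K \left(\frac{K}{4} + 0\right) = - 6 K \frac{K}{4} = - \frac{3 K^{2}}{2}$)
$s{\left(\frac{-231 - -252}{-653} \right)} - W{\left(\left(-1\right) 265 \right)} = - \frac{3 \left(\frac{-231 - -252}{-653}\right)^{2}}{2} - \left(138 + 2 \left(\left(-1\right) 265\right)\right) = - \frac{3 \left(\left(-231 + 252\right) \left(- \frac{1}{653}\right)\right)^{2}}{2} - \left(138 + 2 \left(-265\right)\right) = - \frac{3 \left(21 \left(- \frac{1}{653}\right)\right)^{2}}{2} - \left(138 - 530\right) = - \frac{3 \left(- \frac{21}{653}\right)^{2}}{2} - -392 = \left(- \frac{3}{2}\right) \frac{441}{426409} + 392 = - \frac{1323}{852818} + 392 = \frac{334303333}{852818}$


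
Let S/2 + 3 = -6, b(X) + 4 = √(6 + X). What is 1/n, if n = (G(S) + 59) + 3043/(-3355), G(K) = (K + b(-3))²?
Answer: 6135580385/3279086898169 + 495265100*√3/3279086898169 ≈ 0.0021327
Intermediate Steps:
b(X) = -4 + √(6 + X)
S = -18 (S = -6 + 2*(-6) = -6 - 12 = -18)
G(K) = (-4 + K + √3)² (G(K) = (K + (-4 + √(6 - 3)))² = (K + (-4 + √3))² = (-4 + K + √3)²)
n = 194902/3355 + (-22 + √3)² (n = ((-4 - 18 + √3)² + 59) + 3043/(-3355) = ((-22 + √3)² + 59) + 3043*(-1/3355) = (59 + (-22 + √3)²) - 3043/3355 = 194902/3355 + (-22 + √3)² ≈ 468.88)
1/n = 1/(1828787/3355 - 44*√3)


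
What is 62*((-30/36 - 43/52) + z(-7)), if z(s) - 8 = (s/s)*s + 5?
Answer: 20987/78 ≈ 269.06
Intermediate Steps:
z(s) = 13 + s (z(s) = 8 + ((s/s)*s + 5) = 8 + (1*s + 5) = 8 + (s + 5) = 8 + (5 + s) = 13 + s)
62*((-30/36 - 43/52) + z(-7)) = 62*((-30/36 - 43/52) + (13 - 7)) = 62*((-30*1/36 - 43*1/52) + 6) = 62*((-⅚ - 43/52) + 6) = 62*(-259/156 + 6) = 62*(677/156) = 20987/78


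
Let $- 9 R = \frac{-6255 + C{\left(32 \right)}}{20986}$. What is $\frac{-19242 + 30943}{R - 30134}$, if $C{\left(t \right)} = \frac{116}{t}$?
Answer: $- \frac{17680117392}{45532182917} \approx -0.3883$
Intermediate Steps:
$R = \frac{50011}{1510992}$ ($R = - \frac{\left(-6255 + \frac{116}{32}\right) \frac{1}{20986}}{9} = - \frac{\left(-6255 + 116 \cdot \frac{1}{32}\right) \frac{1}{20986}}{9} = - \frac{\left(-6255 + \frac{29}{8}\right) \frac{1}{20986}}{9} = - \frac{\left(- \frac{50011}{8}\right) \frac{1}{20986}}{9} = \left(- \frac{1}{9}\right) \left(- \frac{50011}{167888}\right) = \frac{50011}{1510992} \approx 0.033098$)
$\frac{-19242 + 30943}{R - 30134} = \frac{-19242 + 30943}{\frac{50011}{1510992} - 30134} = \frac{11701}{- \frac{45532182917}{1510992}} = 11701 \left(- \frac{1510992}{45532182917}\right) = - \frac{17680117392}{45532182917}$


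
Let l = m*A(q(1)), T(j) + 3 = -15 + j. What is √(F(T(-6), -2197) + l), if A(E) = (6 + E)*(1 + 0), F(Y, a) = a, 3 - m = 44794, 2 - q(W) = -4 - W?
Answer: 4*I*√36530 ≈ 764.51*I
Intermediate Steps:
q(W) = 6 + W (q(W) = 2 - (-4 - W) = 2 + (4 + W) = 6 + W)
T(j) = -18 + j (T(j) = -3 + (-15 + j) = -18 + j)
m = -44791 (m = 3 - 1*44794 = 3 - 44794 = -44791)
A(E) = 6 + E (A(E) = (6 + E)*1 = 6 + E)
l = -582283 (l = -44791*(6 + (6 + 1)) = -44791*(6 + 7) = -44791*13 = -582283)
√(F(T(-6), -2197) + l) = √(-2197 - 582283) = √(-584480) = 4*I*√36530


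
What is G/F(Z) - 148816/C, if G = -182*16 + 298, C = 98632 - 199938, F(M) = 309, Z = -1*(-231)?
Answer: -109414870/15651777 ≈ -6.9906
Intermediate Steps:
Z = 231
C = -101306
G = -2614 (G = -2912 + 298 = -2614)
G/F(Z) - 148816/C = -2614/309 - 148816/(-101306) = -2614*1/309 - 148816*(-1/101306) = -2614/309 + 74408/50653 = -109414870/15651777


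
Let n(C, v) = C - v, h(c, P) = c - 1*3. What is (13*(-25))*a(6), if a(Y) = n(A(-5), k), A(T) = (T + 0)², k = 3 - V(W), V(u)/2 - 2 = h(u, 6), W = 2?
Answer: -7800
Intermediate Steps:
h(c, P) = -3 + c (h(c, P) = c - 3 = -3 + c)
V(u) = -2 + 2*u (V(u) = 4 + 2*(-3 + u) = 4 + (-6 + 2*u) = -2 + 2*u)
k = 1 (k = 3 - (-2 + 2*2) = 3 - (-2 + 4) = 3 - 1*2 = 3 - 2 = 1)
A(T) = T²
a(Y) = 24 (a(Y) = (-5)² - 1*1 = 25 - 1 = 24)
(13*(-25))*a(6) = (13*(-25))*24 = -325*24 = -7800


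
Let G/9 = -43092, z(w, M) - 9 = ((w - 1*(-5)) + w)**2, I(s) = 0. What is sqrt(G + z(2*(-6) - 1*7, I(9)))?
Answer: 3*I*sqrt(42970) ≈ 621.88*I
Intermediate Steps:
z(w, M) = 9 + (5 + 2*w)**2 (z(w, M) = 9 + ((w - 1*(-5)) + w)**2 = 9 + ((w + 5) + w)**2 = 9 + ((5 + w) + w)**2 = 9 + (5 + 2*w)**2)
G = -387828 (G = 9*(-43092) = -387828)
sqrt(G + z(2*(-6) - 1*7, I(9))) = sqrt(-387828 + (9 + (5 + 2*(2*(-6) - 1*7))**2)) = sqrt(-387828 + (9 + (5 + 2*(-12 - 7))**2)) = sqrt(-387828 + (9 + (5 + 2*(-19))**2)) = sqrt(-387828 + (9 + (5 - 38)**2)) = sqrt(-387828 + (9 + (-33)**2)) = sqrt(-387828 + (9 + 1089)) = sqrt(-387828 + 1098) = sqrt(-386730) = 3*I*sqrt(42970)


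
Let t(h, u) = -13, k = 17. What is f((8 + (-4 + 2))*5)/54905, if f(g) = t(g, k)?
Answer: -13/54905 ≈ -0.00023677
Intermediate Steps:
f(g) = -13
f((8 + (-4 + 2))*5)/54905 = -13/54905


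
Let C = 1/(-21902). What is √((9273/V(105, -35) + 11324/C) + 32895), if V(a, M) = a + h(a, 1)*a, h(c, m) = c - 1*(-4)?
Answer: I*√1215128225766/70 ≈ 15748.0*I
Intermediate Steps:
h(c, m) = 4 + c (h(c, m) = c + 4 = 4 + c)
V(a, M) = a + a*(4 + a) (V(a, M) = a + (4 + a)*a = a + a*(4 + a))
C = -1/21902 ≈ -4.5658e-5
√((9273/V(105, -35) + 11324/C) + 32895) = √((9273/((105*(5 + 105))) + 11324/(-1/21902)) + 32895) = √((9273/((105*110)) + 11324*(-21902)) + 32895) = √((9273/11550 - 248018248) + 32895) = √((9273*(1/11550) - 248018248) + 32895) = √((281/350 - 248018248) + 32895) = √(-86806386519/350 + 32895) = √(-86794873269/350) = I*√1215128225766/70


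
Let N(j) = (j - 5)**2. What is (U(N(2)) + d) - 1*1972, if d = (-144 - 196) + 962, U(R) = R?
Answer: -1341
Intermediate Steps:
N(j) = (-5 + j)**2
d = 622 (d = -340 + 962 = 622)
(U(N(2)) + d) - 1*1972 = ((-5 + 2)**2 + 622) - 1*1972 = ((-3)**2 + 622) - 1972 = (9 + 622) - 1972 = 631 - 1972 = -1341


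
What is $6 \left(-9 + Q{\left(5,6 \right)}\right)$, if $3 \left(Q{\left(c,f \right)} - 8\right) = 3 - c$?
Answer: $-10$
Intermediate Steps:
$Q{\left(c,f \right)} = 9 - \frac{c}{3}$ ($Q{\left(c,f \right)} = 8 + \frac{3 - c}{3} = 8 - \left(-1 + \frac{c}{3}\right) = 9 - \frac{c}{3}$)
$6 \left(-9 + Q{\left(5,6 \right)}\right) = 6 \left(-9 + \left(9 - \frac{5}{3}\right)\right) = 6 \left(-9 + \frac{22}{3}\right) = 6 \left(- \frac{5}{3}\right) = -10$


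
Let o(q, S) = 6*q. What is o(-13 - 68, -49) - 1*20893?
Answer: -21379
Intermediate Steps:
o(-13 - 68, -49) - 1*20893 = 6*(-13 - 68) - 1*20893 = 6*(-81) - 20893 = -486 - 20893 = -21379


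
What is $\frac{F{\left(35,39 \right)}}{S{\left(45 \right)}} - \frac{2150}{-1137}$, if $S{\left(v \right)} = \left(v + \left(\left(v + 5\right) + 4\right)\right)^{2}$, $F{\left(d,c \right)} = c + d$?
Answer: $\frac{7052096}{3714579} \approx 1.8985$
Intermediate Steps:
$S{\left(v \right)} = \left(9 + 2 v\right)^{2}$ ($S{\left(v \right)} = \left(v + \left(\left(5 + v\right) + 4\right)\right)^{2} = \left(v + \left(9 + v\right)\right)^{2} = \left(9 + 2 v\right)^{2}$)
$\frac{F{\left(35,39 \right)}}{S{\left(45 \right)}} - \frac{2150}{-1137} = \frac{39 + 35}{\left(9 + 2 \cdot 45\right)^{2}} - \frac{2150}{-1137} = \frac{74}{\left(9 + 90\right)^{2}} - - \frac{2150}{1137} = \frac{74}{99^{2}} + \frac{2150}{1137} = \frac{74}{9801} + \frac{2150}{1137} = \frac{7052096}{3714579}$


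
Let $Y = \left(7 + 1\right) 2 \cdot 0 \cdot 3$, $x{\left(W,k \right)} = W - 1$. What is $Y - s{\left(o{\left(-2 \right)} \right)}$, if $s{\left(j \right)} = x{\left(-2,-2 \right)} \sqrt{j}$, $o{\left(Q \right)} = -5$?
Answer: $3 i \sqrt{5} \approx 6.7082 i$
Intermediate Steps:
$x{\left(W,k \right)} = -1 + W$
$s{\left(j \right)} = - 3 \sqrt{j}$ ($s{\left(j \right)} = \left(-1 - 2\right) \sqrt{j} = - 3 \sqrt{j}$)
$Y = 0$ ($Y = 8 \cdot 0 \cdot 3 = 8 \cdot 0 = 0$)
$Y - s{\left(o{\left(-2 \right)} \right)} = 0 - - 3 \sqrt{-5} = 0 - - 3 i \sqrt{5} = 0 + 3 i \sqrt{5} = 3 i \sqrt{5}$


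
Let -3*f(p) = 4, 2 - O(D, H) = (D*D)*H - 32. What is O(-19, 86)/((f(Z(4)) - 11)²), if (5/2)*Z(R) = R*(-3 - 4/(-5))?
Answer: -279108/1369 ≈ -203.88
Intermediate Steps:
O(D, H) = 34 - H*D² (O(D, H) = 2 - ((D*D)*H - 32) = 2 - (D²*H - 32) = 2 - (H*D² - 32) = 2 - (-32 + H*D²) = 2 + (32 - H*D²) = 34 - H*D²)
Z(R) = -22*R/25 (Z(R) = 2*(R*(-3 - 4/(-5)))/5 = 2*(R*(-3 - 4*(-⅕)))/5 = 2*(R*(-3 + ⅘))/5 = 2*(R*(-11/5))/5 = 2*(-11*R/5)/5 = -22*R/25)
f(p) = -4/3 (f(p) = -⅓*4 = -4/3)
O(-19, 86)/((f(Z(4)) - 11)²) = (34 - 1*86*(-19)²)/((-4/3 - 11)²) = (34 - 1*86*361)/((-37/3)²) = (34 - 31046)/(1369/9) = -31012*9/1369 = -279108/1369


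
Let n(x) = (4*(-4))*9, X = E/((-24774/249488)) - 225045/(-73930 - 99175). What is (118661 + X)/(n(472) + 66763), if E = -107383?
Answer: 514649988601822/28569579934413 ≈ 18.014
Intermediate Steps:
X = 463762179949675/428850327 (X = -107383/((-24774/249488)) - 225045/(-73930 - 99175) = -107383/((-24774*1/249488)) - 225045/(-173105) = -107383/(-12387/124744) - 225045*(-1/173105) = -107383*(-124744/12387) + 45009/34621 = 13395384952/12387 + 45009/34621 = 463762179949675/428850327 ≈ 1.0814e+6)
n(x) = -144 (n(x) = -16*9 = -144)
(118661 + X)/(n(472) + 66763) = (118661 + 463762179949675/428850327)/(-144 + 66763) = (514649988601822/428850327)/66619 = (514649988601822/428850327)*(1/66619) = 514649988601822/28569579934413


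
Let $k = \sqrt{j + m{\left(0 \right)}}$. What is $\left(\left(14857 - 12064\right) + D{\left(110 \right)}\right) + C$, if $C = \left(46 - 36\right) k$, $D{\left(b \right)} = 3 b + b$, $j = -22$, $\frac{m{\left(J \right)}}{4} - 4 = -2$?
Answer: $3233 + 10 i \sqrt{14} \approx 3233.0 + 37.417 i$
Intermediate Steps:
$m{\left(J \right)} = 8$ ($m{\left(J \right)} = 16 + 4 \left(-2\right) = 16 - 8 = 8$)
$k = i \sqrt{14}$ ($k = \sqrt{-22 + 8} = \sqrt{-14} = i \sqrt{14} \approx 3.7417 i$)
$D{\left(b \right)} = 4 b$
$C = 10 i \sqrt{14}$ ($C = \left(46 - 36\right) i \sqrt{14} = 10 i \sqrt{14} \approx 37.417 i$)
$\left(\left(14857 - 12064\right) + D{\left(110 \right)}\right) + C = \left(\left(14857 - 12064\right) + 4 \cdot 110\right) + 10 i \sqrt{14} = \left(\left(14857 - 12064\right) + 440\right) + 10 i \sqrt{14} = \left(2793 + 440\right) + 10 i \sqrt{14} = 3233 + 10 i \sqrt{14}$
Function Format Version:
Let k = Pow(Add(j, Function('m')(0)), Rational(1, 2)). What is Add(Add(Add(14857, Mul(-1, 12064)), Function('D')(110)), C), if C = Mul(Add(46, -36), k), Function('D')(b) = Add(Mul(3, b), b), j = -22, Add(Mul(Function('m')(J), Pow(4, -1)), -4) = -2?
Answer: Add(3233, Mul(10, I, Pow(14, Rational(1, 2)))) ≈ Add(3233.0, Mul(37.417, I))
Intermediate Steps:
Function('m')(J) = 8 (Function('m')(J) = Add(16, Mul(4, -2)) = Add(16, -8) = 8)
k = Mul(I, Pow(14, Rational(1, 2))) (k = Pow(Add(-22, 8), Rational(1, 2)) = Pow(-14, Rational(1, 2)) = Mul(I, Pow(14, Rational(1, 2))) ≈ Mul(3.7417, I))
Function('D')(b) = Mul(4, b)
C = Mul(10, I, Pow(14, Rational(1, 2))) (C = Mul(Add(46, -36), Mul(I, Pow(14, Rational(1, 2)))) = Mul(10, Mul(I, Pow(14, Rational(1, 2)))) = Mul(10, I, Pow(14, Rational(1, 2))) ≈ Mul(37.417, I))
Add(Add(Add(14857, Mul(-1, 12064)), Function('D')(110)), C) = Add(Add(Add(14857, Mul(-1, 12064)), Mul(4, 110)), Mul(10, I, Pow(14, Rational(1, 2)))) = Add(Add(Add(14857, -12064), 440), Mul(10, I, Pow(14, Rational(1, 2)))) = Add(Add(2793, 440), Mul(10, I, Pow(14, Rational(1, 2)))) = Add(3233, Mul(10, I, Pow(14, Rational(1, 2))))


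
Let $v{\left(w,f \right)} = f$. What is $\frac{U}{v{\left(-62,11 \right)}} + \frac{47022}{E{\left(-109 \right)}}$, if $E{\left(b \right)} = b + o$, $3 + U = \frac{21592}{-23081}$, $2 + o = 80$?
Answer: $- \frac{11941278487}{7870621} \approx -1517.2$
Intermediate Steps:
$o = 78$ ($o = -2 + 80 = 78$)
$U = - \frac{90835}{23081}$ ($U = -3 + \frac{21592}{-23081} = -3 + 21592 \left(- \frac{1}{23081}\right) = -3 - \frac{21592}{23081} = - \frac{90835}{23081} \approx -3.9355$)
$E{\left(b \right)} = 78 + b$ ($E{\left(b \right)} = b + 78 = 78 + b$)
$\frac{U}{v{\left(-62,11 \right)}} + \frac{47022}{E{\left(-109 \right)}} = - \frac{90835}{23081 \cdot 11} + \frac{47022}{78 - 109} = \left(- \frac{90835}{23081}\right) \frac{1}{11} + \frac{47022}{-31} = - \frac{90835}{253891} + 47022 \left(- \frac{1}{31}\right) = - \frac{90835}{253891} - \frac{47022}{31} = - \frac{11941278487}{7870621}$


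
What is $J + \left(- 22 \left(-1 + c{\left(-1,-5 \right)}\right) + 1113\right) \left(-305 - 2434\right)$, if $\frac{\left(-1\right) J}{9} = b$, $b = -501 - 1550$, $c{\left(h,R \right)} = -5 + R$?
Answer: $-3692886$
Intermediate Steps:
$b = -2051$
$J = 18459$ ($J = \left(-9\right) \left(-2051\right) = 18459$)
$J + \left(- 22 \left(-1 + c{\left(-1,-5 \right)}\right) + 1113\right) \left(-305 - 2434\right) = 18459 + \left(- 22 \left(-1 - 10\right) + 1113\right) \left(-305 - 2434\right) = 18459 + \left(- 22 \left(-1 - 10\right) + 1113\right) \left(-2739\right) = 18459 + \left(\left(-22\right) \left(-11\right) + 1113\right) \left(-2739\right) = 18459 + \left(242 + 1113\right) \left(-2739\right) = 18459 + 1355 \left(-2739\right) = 18459 - 3711345 = -3692886$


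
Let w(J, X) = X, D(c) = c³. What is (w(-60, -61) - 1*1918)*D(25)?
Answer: -30921875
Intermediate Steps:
(w(-60, -61) - 1*1918)*D(25) = (-61 - 1*1918)*25³ = (-61 - 1918)*15625 = -1979*15625 = -30921875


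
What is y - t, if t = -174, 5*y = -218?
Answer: 652/5 ≈ 130.40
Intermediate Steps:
y = -218/5 (y = (1/5)*(-218) = -218/5 ≈ -43.600)
y - t = -218/5 - 1*(-174) = -218/5 + 174 = 652/5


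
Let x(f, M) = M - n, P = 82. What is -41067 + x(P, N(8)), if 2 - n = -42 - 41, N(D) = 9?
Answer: -41143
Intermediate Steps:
n = 85 (n = 2 - (-42 - 41) = 2 - 1*(-83) = 2 + 83 = 85)
x(f, M) = -85 + M (x(f, M) = M - 1*85 = M - 85 = -85 + M)
-41067 + x(P, N(8)) = -41067 + (-85 + 9) = -41067 - 76 = -41143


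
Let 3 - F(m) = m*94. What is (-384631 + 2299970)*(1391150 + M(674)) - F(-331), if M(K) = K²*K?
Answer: 589106895484869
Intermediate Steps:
M(K) = K³
F(m) = 3 - 94*m (F(m) = 3 - m*94 = 3 - 94*m)
(-384631 + 2299970)*(1391150 + M(674)) - F(-331) = (-384631 + 2299970)*(1391150 + 674³) - (3 - 94*(-331)) = 1915339*(1391150 + 306182024) - (3 + 31114) = 1915339*307573174 - 1*31117 = 589106895515986 - 31117 = 589106895484869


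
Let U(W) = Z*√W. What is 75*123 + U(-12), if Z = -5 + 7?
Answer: 9225 + 4*I*√3 ≈ 9225.0 + 6.9282*I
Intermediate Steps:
Z = 2
U(W) = 2*√W
75*123 + U(-12) = 75*123 + 2*√(-12) = 9225 + 2*(2*I*√3) = 9225 + 4*I*√3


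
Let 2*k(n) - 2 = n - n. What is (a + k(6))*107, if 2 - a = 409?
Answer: -43442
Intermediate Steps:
k(n) = 1 (k(n) = 1 + (n - n)/2 = 1 + (½)*0 = 1 + 0 = 1)
a = -407 (a = 2 - 1*409 = 2 - 409 = -407)
(a + k(6))*107 = (-407 + 1)*107 = -406*107 = -43442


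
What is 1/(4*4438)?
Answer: 1/17752 ≈ 5.6332e-5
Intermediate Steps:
1/(4*4438) = 1/17752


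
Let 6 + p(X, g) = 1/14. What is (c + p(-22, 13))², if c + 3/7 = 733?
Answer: 103489929/196 ≈ 5.2801e+5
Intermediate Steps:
p(X, g) = -83/14 (p(X, g) = -6 + 1/14 = -83/14)
c = 5128/7 (c = -3/7 + 733 = 5128/7 ≈ 732.57)
(c + p(-22, 13))² = (5128/7 - 83/14)² = (10173/14)² = 103489929/196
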